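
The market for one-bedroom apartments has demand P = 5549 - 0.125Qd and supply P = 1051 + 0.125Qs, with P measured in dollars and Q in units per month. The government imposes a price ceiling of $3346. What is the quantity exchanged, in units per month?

Rearranging demand gives Qd = 44392 - 8P; rearranging supply gives Qs = 8P - 8408. Without the control the market clears where 44392 - 8P = 8P - 8408, i.e. P* = 3300 and Q* = 17992.
Since 3346 is above P* = 3300, the ceiling does not bind and the free-market outcome prevails.

17992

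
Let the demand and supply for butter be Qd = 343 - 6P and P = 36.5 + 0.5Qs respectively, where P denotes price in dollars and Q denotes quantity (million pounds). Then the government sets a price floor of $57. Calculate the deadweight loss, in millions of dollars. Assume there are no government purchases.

Rearranging supply gives Qs = 2P - 73. In a free market, 343 - 6P = 2P - 73 gives the equilibrium P* = 52, Q* = 31.
Since 57 > 52, the floor is binding.
At P = 57: Qd = 343 - 6·57 = 1 and Qs = 2·57 - 73 = 41.
Quantity traded falls to 1. At Q = 1 the demand price is (343 - 1)/6 = 57 and the supply price is (73 + 1)/2 = 37.
Deadweight loss = ½ · (57 - 37) · (31 - 1) = ½ · 20 · 30 = 300.

300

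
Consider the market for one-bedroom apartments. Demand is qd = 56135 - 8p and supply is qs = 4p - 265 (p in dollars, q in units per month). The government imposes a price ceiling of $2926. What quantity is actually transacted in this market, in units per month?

11439

In a free market, 56135 - 8p = 4p - 265 gives the equilibrium p* = 4700, q* = 18535.
The ceiling of 2926 is below the equilibrium price 4700, so it binds.
At p = 2926: qd = 56135 - 8·2926 = 32727 and qs = 4·2926 - 265 = 11439.
The quantity actually transacted is the short side, supply: 11439.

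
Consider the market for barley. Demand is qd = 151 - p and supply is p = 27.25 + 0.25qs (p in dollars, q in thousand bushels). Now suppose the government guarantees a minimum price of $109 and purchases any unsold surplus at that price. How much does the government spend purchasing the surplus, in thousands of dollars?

Rearranging supply gives qs = 4p - 109. In a free market, 151 - p = 4p - 109 gives the equilibrium p* = 52, q* = 99.
Since 109 > 52, the floor is binding.
At p = 109: qd = 151 - 109 = 42 and qs = 4·109 - 109 = 327.
Surplus = qs - qd = 285.
Government expenditure = surplus × support price = 285 × 109 = 31065.

31065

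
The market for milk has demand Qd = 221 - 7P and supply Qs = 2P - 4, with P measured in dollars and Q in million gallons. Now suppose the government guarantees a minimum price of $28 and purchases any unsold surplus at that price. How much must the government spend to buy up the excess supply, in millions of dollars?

756

Equilibrium: 221 - 7P = 2P - 4, so 225 = 9P and P* = 25, Q* = 46.
The floor of 28 is above the equilibrium price 25, so it binds.
At P = 28: Qd = 221 - 7·28 = 25 and Qs = 2·28 - 4 = 52.
Surplus = Qs - Qd = 27.
Government expenditure = surplus × support price = 27 × 28 = 756.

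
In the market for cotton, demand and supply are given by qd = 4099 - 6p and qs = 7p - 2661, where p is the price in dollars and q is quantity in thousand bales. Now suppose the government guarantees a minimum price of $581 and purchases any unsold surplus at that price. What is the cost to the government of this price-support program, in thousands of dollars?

Setting quantity demanded equal to quantity supplied, 4099 - 6p = 7p - 2661, gives p* = 520 and q* = 979.
Because the floor (581) lies above the market-clearing price, it is binding.
At p = 581: qd = 4099 - 6·581 = 613 and qs = 7·581 - 2661 = 1406.
Surplus = qs - qd = 793.
Government expenditure = surplus × support price = 793 × 581 = 460733.

460733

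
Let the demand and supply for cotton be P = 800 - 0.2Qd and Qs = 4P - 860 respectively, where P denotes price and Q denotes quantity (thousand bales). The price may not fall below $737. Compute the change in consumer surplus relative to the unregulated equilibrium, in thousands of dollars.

-159077.5

Rearranging demand gives Qd = 4000 - 5P. Equilibrium: 4000 - 5P = 4P - 860, so 4860 = 9P and P* = 540, Q* = 1300.
Because the floor (737) lies above the market-clearing price, it is binding.
At P = 737: Qd = 4000 - 5·737 = 315 and Qs = 4·737 - 860 = 2088.
Consumer surplus without the control is ½ · (800 - 540) · 1300 = 169000.
With the floor, consumers buy 315 units at 737, so CS = ½ · (800 - 737) · 315 = 9922.5.
Change in consumer surplus = 9922.5 - 169000 = -159077.5.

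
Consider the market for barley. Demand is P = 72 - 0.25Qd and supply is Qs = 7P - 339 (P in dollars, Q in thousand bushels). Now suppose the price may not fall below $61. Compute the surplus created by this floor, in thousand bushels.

44

Rearranging demand gives Qd = 288 - 4P. In a free market, 288 - 4P = 7P - 339 gives the equilibrium P* = 57, Q* = 60.
The floor of 61 is above the equilibrium price 57, so it binds.
At P = 61: Qd = 288 - 4·61 = 44 and Qs = 7·61 - 339 = 88.
Surplus = Qs - Qd = 88 - 44 = 44.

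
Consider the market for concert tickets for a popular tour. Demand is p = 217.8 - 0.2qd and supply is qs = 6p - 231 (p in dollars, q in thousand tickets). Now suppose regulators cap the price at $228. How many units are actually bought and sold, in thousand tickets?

489

Rearranging demand gives qd = 1089 - 5p. Equilibrium: 1089 - 5p = 6p - 231, so 1320 = 11p and p* = 120, q* = 489.
Since 228 is above p* = 120, the ceiling does not bind and the free-market outcome prevails.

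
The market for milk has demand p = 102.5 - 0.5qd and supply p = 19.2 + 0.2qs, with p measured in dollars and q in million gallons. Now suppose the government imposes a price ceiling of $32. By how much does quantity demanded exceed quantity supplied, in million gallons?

Rearranging demand gives qd = 205 - 2p; rearranging supply gives qs = 5p - 96. Setting quantity demanded equal to quantity supplied, 205 - 2p = 5p - 96, gives p* = 43 and q* = 119.
Because the ceiling (32) lies below the market-clearing price, it is binding.
At p = 32: qd = 205 - 2·32 = 141 and qs = 5·32 - 96 = 64.
Shortage = qd - qs = 141 - 64 = 77.

77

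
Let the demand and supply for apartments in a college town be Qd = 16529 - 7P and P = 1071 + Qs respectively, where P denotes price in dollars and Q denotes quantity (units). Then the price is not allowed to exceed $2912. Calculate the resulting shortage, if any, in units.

0

Rearranging supply gives Qs = P - 1071. Without the control the market clears where 16529 - 7P = P - 1071, i.e. P* = 2200 and Q* = 1129.
The ceiling of 2912 is above the equilibrium price 2200, so it is not binding; the market clears at P* = 2200, Q* = 1129.
Since the control does not bind, there is no shortage.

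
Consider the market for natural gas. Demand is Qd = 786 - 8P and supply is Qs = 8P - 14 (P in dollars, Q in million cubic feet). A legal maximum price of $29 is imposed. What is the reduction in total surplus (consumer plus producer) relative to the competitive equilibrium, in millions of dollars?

3528

Without the control the market clears where 786 - 8P = 8P - 14, i.e. P* = 50 and Q* = 386.
Because the ceiling (29) lies below the market-clearing price, it is binding.
At P = 29: Qd = 786 - 8·29 = 554 and Qs = 8·29 - 14 = 218.
Quantity traded falls to 218. At Q = 218 the demand price is (786 - 218)/8 = 71 and the supply price is (14 + 218)/8 = 29.
Deadweight loss = ½ · (71 - 29) · (386 - 218) = ½ · 42 · 168 = 3528.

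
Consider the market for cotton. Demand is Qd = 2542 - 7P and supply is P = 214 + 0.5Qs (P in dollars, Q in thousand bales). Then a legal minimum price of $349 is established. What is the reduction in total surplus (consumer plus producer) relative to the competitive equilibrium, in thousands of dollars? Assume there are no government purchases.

5685.75

Rearranging supply gives Qs = 2P - 428. Without the control the market clears where 2542 - 7P = 2P - 428, i.e. P* = 330 and Q* = 232.
The floor of 349 is above the equilibrium price 330, so it binds.
At P = 349: Qd = 2542 - 7·349 = 99 and Qs = 2·349 - 428 = 270.
Quantity traded falls to 99. At Q = 99 the demand price is (2542 - 99)/7 = 349 and the supply price is (428 + 99)/2 = 263.5.
Deadweight loss = ½ · (349 - 263.5) · (232 - 99) = ½ · 85.5 · 133 = 5685.75.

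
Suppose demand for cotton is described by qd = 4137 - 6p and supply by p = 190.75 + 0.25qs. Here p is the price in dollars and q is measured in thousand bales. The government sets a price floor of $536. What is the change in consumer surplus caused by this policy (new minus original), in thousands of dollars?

Rearranging supply gives qs = 4p - 763. Equilibrium: 4137 - 6p = 4p - 763, so 4900 = 10p and p* = 490, q* = 1197.
Since 536 > 490, the floor is binding.
At p = 536: qd = 4137 - 6·536 = 921 and qs = 4·536 - 763 = 1381.
Consumer surplus without the control is ½ · (689.5 - 490) · 1197 = 119400.75.
With the floor, consumers buy 921 units at 536, so CS = ½ · (689.5 - 536) · 921 = 70686.75.
Change in consumer surplus = 70686.75 - 119400.75 = -48714.

-48714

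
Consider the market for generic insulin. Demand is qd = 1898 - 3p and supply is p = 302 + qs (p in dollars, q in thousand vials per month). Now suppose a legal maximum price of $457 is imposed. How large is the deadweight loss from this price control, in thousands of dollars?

5766

Rearranging supply gives qs = p - 302. In a free market, 1898 - 3p = p - 302 gives the equilibrium p* = 550, q* = 248.
Because the ceiling (457) lies below the market-clearing price, it is binding.
At p = 457: qd = 1898 - 3·457 = 527 and qs = 457 - 302 = 155.
Quantity traded falls to 155. At q = 155 the demand price is (1898 - 155)/3 = 581 and the supply price is 302 + 155 = 457.
Deadweight loss = ½ · (581 - 457) · (248 - 155) = ½ · 124 · 93 = 5766.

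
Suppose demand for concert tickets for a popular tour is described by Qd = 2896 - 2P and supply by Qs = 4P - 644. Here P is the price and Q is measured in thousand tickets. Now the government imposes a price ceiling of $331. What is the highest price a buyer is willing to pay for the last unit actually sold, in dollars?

1108

Setting quantity demanded equal to quantity supplied, 2896 - 2P = 4P - 644, gives P* = 590 and Q* = 1716.
Since 331 < 590, the ceiling is binding.
At P = 331: Qd = 2896 - 2·331 = 2234 and Qs = 4·331 - 644 = 680.
Only 680 units reach the market. On the demand curve, the marginal buyer's willingness to pay at Q = 680 is (2896 - 680)/2 = 1108.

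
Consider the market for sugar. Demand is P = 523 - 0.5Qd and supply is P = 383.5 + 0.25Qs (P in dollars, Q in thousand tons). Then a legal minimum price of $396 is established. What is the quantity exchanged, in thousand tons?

186

Rearranging demand gives Qd = 1046 - 2P; rearranging supply gives Qs = 4P - 1534. In a free market, 1046 - 2P = 4P - 1534 gives the equilibrium P* = 430, Q* = 186.
Since 396 is below P* = 430, the floor does not bind and the free-market outcome prevails.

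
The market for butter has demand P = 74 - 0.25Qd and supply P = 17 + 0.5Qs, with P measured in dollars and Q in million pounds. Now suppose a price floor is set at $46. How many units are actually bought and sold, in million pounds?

Rearranging demand gives Qd = 296 - 4P; rearranging supply gives Qs = 2P - 34. In a free market, 296 - 4P = 2P - 34 gives the equilibrium P* = 55, Q* = 76.
The floor of 46 is below the equilibrium price 55, so it is not binding; the market clears at P* = 55, Q* = 76.

76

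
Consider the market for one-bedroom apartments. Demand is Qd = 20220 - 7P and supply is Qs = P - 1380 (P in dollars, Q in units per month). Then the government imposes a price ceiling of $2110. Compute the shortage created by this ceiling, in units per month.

Equilibrium: 20220 - 7P = P - 1380, so 21600 = 8P and P* = 2700, Q* = 1320.
The ceiling of 2110 is below the equilibrium price 2700, so it binds.
At P = 2110: Qd = 20220 - 7·2110 = 5450 and Qs = 2110 - 1380 = 730.
Shortage = Qd - Qs = 5450 - 730 = 4720.

4720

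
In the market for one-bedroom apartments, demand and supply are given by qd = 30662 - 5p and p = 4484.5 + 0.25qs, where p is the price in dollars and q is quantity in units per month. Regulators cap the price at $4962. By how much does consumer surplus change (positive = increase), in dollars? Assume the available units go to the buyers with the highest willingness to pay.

Rearranging supply gives qs = 4p - 17938. Setting quantity demanded equal to quantity supplied, 30662 - 5p = 4p - 17938, gives p* = 5400 and q* = 3662.
Since 4962 < 5400, the ceiling is binding.
At p = 4962: qd = 30662 - 5·4962 = 5852 and qs = 4·4962 - 17938 = 1910.
Consumer surplus without the control is ½ · (6132.4 - 5400) · 3662 = 1341024.4.
With the ceiling, 1910 units are sold at 4962 (assume they go to the highest-value buyers). The demand price at q = 1910 is 5750.4, so CS = ½ · [(6132.4 - 4962) + (5750.4 - 4962)] · 1910 = 1870654.
Change in consumer surplus = 1870654 - 1341024.4 = 529629.6.

529629.6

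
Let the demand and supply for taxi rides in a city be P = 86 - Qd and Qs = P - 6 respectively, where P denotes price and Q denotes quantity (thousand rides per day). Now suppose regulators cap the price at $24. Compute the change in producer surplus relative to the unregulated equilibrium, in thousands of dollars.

Rearranging demand gives Qd = 86 - P. Without the control the market clears where 86 - P = P - 6, i.e. P* = 46 and Q* = 40.
The ceiling of 24 is below the equilibrium price 46, so it binds.
At P = 24: Qd = 86 - 24 = 62 and Qs = 24 - 6 = 18.
Producer surplus without the control is ½ · (46 - 6) · 40 = 800.
With the ceiling, producers sell 18 units at 24, so PS = ½ · (24 - 6) · 18 = 162.
Change in producer surplus = 162 - 800 = -638.

-638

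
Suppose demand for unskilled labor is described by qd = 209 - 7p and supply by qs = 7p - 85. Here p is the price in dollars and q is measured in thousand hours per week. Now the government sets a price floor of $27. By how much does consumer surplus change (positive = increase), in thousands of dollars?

Equilibrium: 209 - 7p = 7p - 85, so 294 = 14p and p* = 21, q* = 62.
Since 27 > 21, the floor is binding.
At p = 27: qd = 209 - 7·27 = 20 and qs = 7·27 - 85 = 104.
Consumer surplus without the control is ½ · (209/7 - 21) · 62 = 1922/7.
With the floor, consumers buy 20 units at 27, so CS = ½ · (209/7 - 27) · 20 = 200/7.
Change in consumer surplus = 200/7 - 1922/7 = -246.

-246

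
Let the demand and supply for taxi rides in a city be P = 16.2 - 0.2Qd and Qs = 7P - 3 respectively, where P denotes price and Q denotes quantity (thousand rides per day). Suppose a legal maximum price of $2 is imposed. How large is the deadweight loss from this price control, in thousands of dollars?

210

Rearranging demand gives Qd = 81 - 5P. Setting quantity demanded equal to quantity supplied, 81 - 5P = 7P - 3, gives P* = 7 and Q* = 46.
Because the ceiling (2) lies below the market-clearing price, it is binding.
At P = 2: Qd = 81 - 5·2 = 71 and Qs = 7·2 - 3 = 11.
Quantity traded falls to 11. At Q = 11 the demand price is (81 - 11)/5 = 14 and the supply price is (3 + 11)/7 = 2.
Deadweight loss = ½ · (14 - 2) · (46 - 11) = ½ · 12 · 35 = 210.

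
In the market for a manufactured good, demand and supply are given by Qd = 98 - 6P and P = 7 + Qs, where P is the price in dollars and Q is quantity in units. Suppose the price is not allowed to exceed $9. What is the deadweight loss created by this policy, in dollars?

Rearranging supply gives Qs = P - 7. Equilibrium: 98 - 6P = P - 7, so 105 = 7P and P* = 15, Q* = 8.
The ceiling of 9 is below the equilibrium price 15, so it binds.
At P = 9: Qd = 98 - 6·9 = 44 and Qs = 9 - 7 = 2.
Quantity traded falls to 2. At Q = 2 the demand price is (98 - 2)/6 = 16 and the supply price is 7 + 2 = 9.
Deadweight loss = ½ · (16 - 9) · (8 - 2) = ½ · 7 · 6 = 21.

21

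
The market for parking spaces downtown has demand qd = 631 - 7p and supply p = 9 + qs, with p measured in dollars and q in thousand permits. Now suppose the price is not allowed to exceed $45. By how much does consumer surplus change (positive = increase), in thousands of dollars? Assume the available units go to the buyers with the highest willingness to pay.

1172.5

Rearranging supply gives qs = p - 9. Equilibrium: 631 - 7p = p - 9, so 640 = 8p and p* = 80, q* = 71.
Since 45 < 80, the ceiling is binding.
At p = 45: qd = 631 - 7·45 = 316 and qs = 45 - 9 = 36.
Consumer surplus without the control is ½ · (631/7 - 80) · 71 = 5041/14.
With the ceiling, 36 units are sold at 45 (assume they go to the highest-value buyers). The demand price at q = 36 is 85, so CS = ½ · [(631/7 - 45) + (85 - 45)] · 36 = 10728/7.
Change in consumer surplus = 10728/7 - 5041/14 = 1172.5.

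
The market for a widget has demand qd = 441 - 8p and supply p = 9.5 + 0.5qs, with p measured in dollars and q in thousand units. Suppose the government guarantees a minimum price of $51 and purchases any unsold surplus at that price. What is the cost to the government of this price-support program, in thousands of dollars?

2550

Rearranging supply gives qs = 2p - 19. Without the control the market clears where 441 - 8p = 2p - 19, i.e. p* = 46 and q* = 73.
The floor of 51 is above the equilibrium price 46, so it binds.
At p = 51: qd = 441 - 8·51 = 33 and qs = 2·51 - 19 = 83.
Surplus = qs - qd = 50.
Government expenditure = surplus × support price = 50 × 51 = 2550.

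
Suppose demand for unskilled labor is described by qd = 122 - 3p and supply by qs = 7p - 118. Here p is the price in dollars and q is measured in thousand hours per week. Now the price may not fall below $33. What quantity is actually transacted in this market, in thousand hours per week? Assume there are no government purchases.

23

In a free market, 122 - 3p = 7p - 118 gives the equilibrium p* = 24, q* = 50.
Because the floor (33) lies above the market-clearing price, it is binding.
At p = 33: qd = 122 - 3·33 = 23 and qs = 7·33 - 118 = 113.
The quantity actually transacted is the short side, demand: 23.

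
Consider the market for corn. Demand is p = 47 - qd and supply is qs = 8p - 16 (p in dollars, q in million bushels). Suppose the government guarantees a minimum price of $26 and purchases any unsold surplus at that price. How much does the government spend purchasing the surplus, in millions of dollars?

4446

Rearranging demand gives qd = 47 - p. Without the control the market clears where 47 - p = 8p - 16, i.e. p* = 7 and q* = 40.
The floor of 26 is above the equilibrium price 7, so it binds.
At p = 26: qd = 47 - 26 = 21 and qs = 8·26 - 16 = 192.
Surplus = qs - qd = 171.
Government expenditure = surplus × support price = 171 × 26 = 4446.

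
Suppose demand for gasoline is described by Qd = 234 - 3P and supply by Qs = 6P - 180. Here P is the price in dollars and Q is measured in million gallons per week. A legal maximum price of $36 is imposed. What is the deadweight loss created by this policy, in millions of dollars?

900

Equilibrium: 234 - 3P = 6P - 180, so 414 = 9P and P* = 46, Q* = 96.
Because the ceiling (36) lies below the market-clearing price, it is binding.
At P = 36: Qd = 234 - 3·36 = 126 and Qs = 6·36 - 180 = 36.
Quantity traded falls to 36. At Q = 36 the demand price is (234 - 36)/3 = 66 and the supply price is (180 + 36)/6 = 36.
Deadweight loss = ½ · (66 - 36) · (96 - 36) = ½ · 30 · 60 = 900.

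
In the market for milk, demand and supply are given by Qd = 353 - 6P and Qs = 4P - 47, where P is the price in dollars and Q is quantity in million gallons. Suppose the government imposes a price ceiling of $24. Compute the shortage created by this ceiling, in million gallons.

160

Setting quantity demanded equal to quantity supplied, 353 - 6P = 4P - 47, gives P* = 40 and Q* = 113.
Since 24 < 40, the ceiling is binding.
At P = 24: Qd = 353 - 6·24 = 209 and Qs = 4·24 - 47 = 49.
Shortage = Qd - Qs = 209 - 49 = 160.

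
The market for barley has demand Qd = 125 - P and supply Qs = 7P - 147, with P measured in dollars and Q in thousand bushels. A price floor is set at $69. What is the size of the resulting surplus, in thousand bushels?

280

In a free market, 125 - P = 7P - 147 gives the equilibrium P* = 34, Q* = 91.
Since 69 > 34, the floor is binding.
At P = 69: Qd = 125 - 69 = 56 and Qs = 7·69 - 147 = 336.
Surplus = Qs - Qd = 336 - 56 = 280.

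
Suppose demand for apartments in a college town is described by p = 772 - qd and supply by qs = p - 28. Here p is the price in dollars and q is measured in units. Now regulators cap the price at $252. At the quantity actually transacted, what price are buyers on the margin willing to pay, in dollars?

Rearranging demand gives qd = 772 - p. Setting quantity demanded equal to quantity supplied, 772 - p = p - 28, gives p* = 400 and q* = 372.
Since 252 < 400, the ceiling is binding.
At p = 252: qd = 772 - 252 = 520 and qs = 252 - 28 = 224.
Only 224 units reach the market. On the demand curve, the marginal buyer's willingness to pay at q = 224 is (772 - 224) = 548.

548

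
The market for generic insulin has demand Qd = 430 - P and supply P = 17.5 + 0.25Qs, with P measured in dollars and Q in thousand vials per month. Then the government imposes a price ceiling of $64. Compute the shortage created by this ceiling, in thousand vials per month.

Rearranging supply gives Qs = 4P - 70. Equilibrium: 430 - P = 4P - 70, so 500 = 5P and P* = 100, Q* = 330.
The ceiling of 64 is below the equilibrium price 100, so it binds.
At P = 64: Qd = 430 - 64 = 366 and Qs = 4·64 - 70 = 186.
Shortage = Qd - Qs = 366 - 186 = 180.

180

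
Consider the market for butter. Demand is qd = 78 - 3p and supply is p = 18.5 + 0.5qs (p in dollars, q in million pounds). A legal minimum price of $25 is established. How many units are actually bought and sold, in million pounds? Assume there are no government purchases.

Rearranging supply gives qs = 2p - 37. Equilibrium: 78 - 3p = 2p - 37, so 115 = 5p and p* = 23, q* = 9.
Since 25 > 23, the floor is binding.
At p = 25: qd = 78 - 3·25 = 3 and qs = 2·25 - 37 = 13.
The quantity actually transacted is the short side, demand: 3.

3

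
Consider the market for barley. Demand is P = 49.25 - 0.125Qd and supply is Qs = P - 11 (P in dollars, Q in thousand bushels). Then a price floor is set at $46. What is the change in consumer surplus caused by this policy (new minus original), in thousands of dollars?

-30

Rearranging demand gives Qd = 394 - 8P. In a free market, 394 - 8P = P - 11 gives the equilibrium P* = 45, Q* = 34.
Because the floor (46) lies above the market-clearing price, it is binding.
At P = 46: Qd = 394 - 8·46 = 26 and Qs = 46 - 11 = 35.
Consumer surplus without the control is ½ · (49.25 - 45) · 34 = 72.25.
With the floor, consumers buy 26 units at 46, so CS = ½ · (49.25 - 46) · 26 = 42.25.
Change in consumer surplus = 42.25 - 72.25 = -30.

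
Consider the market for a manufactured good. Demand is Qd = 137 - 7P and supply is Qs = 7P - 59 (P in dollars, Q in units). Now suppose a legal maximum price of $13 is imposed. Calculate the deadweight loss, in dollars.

Equilibrium: 137 - 7P = 7P - 59, so 196 = 14P and P* = 14, Q* = 39.
Because the ceiling (13) lies below the market-clearing price, it is binding.
At P = 13: Qd = 137 - 7·13 = 46 and Qs = 7·13 - 59 = 32.
Quantity traded falls to 32. At Q = 32 the demand price is (137 - 32)/7 = 15 and the supply price is (59 + 32)/7 = 13.
Deadweight loss = ½ · (15 - 13) · (39 - 32) = ½ · 2 · 7 = 7.

7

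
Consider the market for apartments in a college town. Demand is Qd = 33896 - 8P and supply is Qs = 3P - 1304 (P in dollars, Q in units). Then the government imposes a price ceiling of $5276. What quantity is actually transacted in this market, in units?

Equilibrium: 33896 - 8P = 3P - 1304, so 35200 = 11P and P* = 3200, Q* = 8296.
Since 5276 is above P* = 3200, the ceiling does not bind and the free-market outcome prevails.

8296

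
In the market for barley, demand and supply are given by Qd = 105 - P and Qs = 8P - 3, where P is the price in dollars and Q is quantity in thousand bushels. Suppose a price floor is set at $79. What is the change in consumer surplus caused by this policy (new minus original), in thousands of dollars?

-3986.5

Equilibrium: 105 - P = 8P - 3, so 108 = 9P and P* = 12, Q* = 93.
Because the floor (79) lies above the market-clearing price, it is binding.
At P = 79: Qd = 105 - 79 = 26 and Qs = 8·79 - 3 = 629.
Consumer surplus without the control is ½ · (105 - 12) · 93 = 4324.5.
With the floor, consumers buy 26 units at 79, so CS = ½ · (105 - 79) · 26 = 338.
Change in consumer surplus = 338 - 4324.5 = -3986.5.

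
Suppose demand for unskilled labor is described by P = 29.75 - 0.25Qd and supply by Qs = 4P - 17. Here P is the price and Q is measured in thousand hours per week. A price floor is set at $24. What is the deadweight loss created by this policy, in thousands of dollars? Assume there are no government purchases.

196

Rearranging demand gives Qd = 119 - 4P. Setting quantity demanded equal to quantity supplied, 119 - 4P = 4P - 17, gives P* = 17 and Q* = 51.
Since 24 > 17, the floor is binding.
At P = 24: Qd = 119 - 4·24 = 23 and Qs = 4·24 - 17 = 79.
Quantity traded falls to 23. At Q = 23 the demand price is (119 - 23)/4 = 24 and the supply price is (17 + 23)/4 = 10.
Deadweight loss = ½ · (24 - 10) · (51 - 23) = ½ · 14 · 28 = 196.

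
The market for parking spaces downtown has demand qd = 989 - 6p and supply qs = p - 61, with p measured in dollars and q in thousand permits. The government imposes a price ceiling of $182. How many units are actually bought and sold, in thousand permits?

Without the control the market clears where 989 - 6p = p - 61, i.e. p* = 150 and q* = 89.
The ceiling of 182 is above the equilibrium price 150, so it is not binding; the market clears at p* = 150, q* = 89.

89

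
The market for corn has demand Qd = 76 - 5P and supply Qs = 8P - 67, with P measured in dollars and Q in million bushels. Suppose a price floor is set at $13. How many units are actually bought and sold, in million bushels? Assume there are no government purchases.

11

In a free market, 76 - 5P = 8P - 67 gives the equilibrium P* = 11, Q* = 21.
The floor of 13 is above the equilibrium price 11, so it binds.
At P = 13: Qd = 76 - 5·13 = 11 and Qs = 8·13 - 67 = 37.
The quantity actually transacted is the short side, demand: 11.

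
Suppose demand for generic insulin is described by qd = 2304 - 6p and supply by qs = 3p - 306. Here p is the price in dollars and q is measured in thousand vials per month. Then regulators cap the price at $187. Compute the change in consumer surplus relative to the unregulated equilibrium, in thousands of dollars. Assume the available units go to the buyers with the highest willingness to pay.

Setting quantity demanded equal to quantity supplied, 2304 - 6p = 3p - 306, gives p* = 290 and q* = 564.
Because the ceiling (187) lies below the market-clearing price, it is binding.
At p = 187: qd = 2304 - 6·187 = 1182 and qs = 3·187 - 306 = 255.
Consumer surplus without the control is ½ · (384 - 290) · 564 = 26508.
With the ceiling, 255 units are sold at 187 (assume they go to the highest-value buyers). The demand price at q = 255 is 341.5, so CS = ½ · [(384 - 187) + (341.5 - 187)] · 255 = 44816.25.
Change in consumer surplus = 44816.25 - 26508 = 18308.25.

18308.25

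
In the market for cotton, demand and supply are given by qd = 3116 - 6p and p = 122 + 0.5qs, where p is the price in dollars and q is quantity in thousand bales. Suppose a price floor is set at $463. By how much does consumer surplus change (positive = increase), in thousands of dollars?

-20081

Rearranging supply gives qs = 2p - 244. In a free market, 3116 - 6p = 2p - 244 gives the equilibrium p* = 420, q* = 596.
Because the floor (463) lies above the market-clearing price, it is binding.
At p = 463: qd = 3116 - 6·463 = 338 and qs = 2·463 - 244 = 682.
Consumer surplus without the control is ½ · (1558/3 - 420) · 596 = 88804/3.
With the floor, consumers buy 338 units at 463, so CS = ½ · (1558/3 - 463) · 338 = 28561/3.
Change in consumer surplus = 28561/3 - 88804/3 = -20081.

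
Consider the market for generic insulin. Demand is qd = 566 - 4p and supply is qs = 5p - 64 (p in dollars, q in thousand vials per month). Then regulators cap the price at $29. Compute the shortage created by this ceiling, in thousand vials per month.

Equilibrium: 566 - 4p = 5p - 64, so 630 = 9p and p* = 70, q* = 286.
Since 29 < 70, the ceiling is binding.
At p = 29: qd = 566 - 4·29 = 450 and qs = 5·29 - 64 = 81.
Shortage = qd - qs = 450 - 81 = 369.

369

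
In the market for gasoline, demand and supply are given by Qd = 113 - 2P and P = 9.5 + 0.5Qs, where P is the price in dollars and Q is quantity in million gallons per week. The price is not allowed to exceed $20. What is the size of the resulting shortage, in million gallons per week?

Rearranging supply gives Qs = 2P - 19. In a free market, 113 - 2P = 2P - 19 gives the equilibrium P* = 33, Q* = 47.
The ceiling of 20 is below the equilibrium price 33, so it binds.
At P = 20: Qd = 113 - 2·20 = 73 and Qs = 2·20 - 19 = 21.
Shortage = Qd - Qs = 73 - 21 = 52.

52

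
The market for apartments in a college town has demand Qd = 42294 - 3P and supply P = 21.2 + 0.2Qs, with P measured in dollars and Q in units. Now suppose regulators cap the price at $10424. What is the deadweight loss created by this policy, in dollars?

Rearranging supply gives Qs = 5P - 106. Without the control the market clears where 42294 - 3P = 5P - 106, i.e. P* = 5300 and Q* = 26394.
The ceiling of 10424 is above the equilibrium price 5300, so it is not binding; the market clears at P* = 5300, Q* = 26394.
Since the control does not bind, no trades are prevented and deadweight loss is zero.

0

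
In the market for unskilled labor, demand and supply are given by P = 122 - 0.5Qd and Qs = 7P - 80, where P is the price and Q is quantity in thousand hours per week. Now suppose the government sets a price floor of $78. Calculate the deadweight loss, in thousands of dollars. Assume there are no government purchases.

Rearranging demand gives Qd = 244 - 2P. Setting quantity demanded equal to quantity supplied, 244 - 2P = 7P - 80, gives P* = 36 and Q* = 172.
The floor of 78 is above the equilibrium price 36, so it binds.
At P = 78: Qd = 244 - 2·78 = 88 and Qs = 7·78 - 80 = 466.
Quantity traded falls to 88. At Q = 88 the demand price is (244 - 88)/2 = 78 and the supply price is (80 + 88)/7 = 24.
Deadweight loss = ½ · (78 - 24) · (172 - 88) = ½ · 54 · 84 = 2268.

2268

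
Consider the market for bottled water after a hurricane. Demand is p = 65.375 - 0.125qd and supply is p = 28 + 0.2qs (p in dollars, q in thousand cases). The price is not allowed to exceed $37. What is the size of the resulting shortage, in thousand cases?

182

Rearranging demand gives qd = 523 - 8p; rearranging supply gives qs = 5p - 140. Setting quantity demanded equal to quantity supplied, 523 - 8p = 5p - 140, gives p* = 51 and q* = 115.
Since 37 < 51, the ceiling is binding.
At p = 37: qd = 523 - 8·37 = 227 and qs = 5·37 - 140 = 45.
Shortage = qd - qs = 227 - 45 = 182.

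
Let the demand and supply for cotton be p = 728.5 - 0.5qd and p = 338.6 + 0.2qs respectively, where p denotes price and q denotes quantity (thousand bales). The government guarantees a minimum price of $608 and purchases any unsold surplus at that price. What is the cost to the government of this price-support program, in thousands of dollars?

Rearranging demand gives qd = 1457 - 2p; rearranging supply gives qs = 5p - 1693. Equilibrium: 1457 - 2p = 5p - 1693, so 3150 = 7p and p* = 450, q* = 557.
Since 608 > 450, the floor is binding.
At p = 608: qd = 1457 - 2·608 = 241 and qs = 5·608 - 1693 = 1347.
Surplus = qs - qd = 1106.
Government expenditure = surplus × support price = 1106 × 608 = 672448.

672448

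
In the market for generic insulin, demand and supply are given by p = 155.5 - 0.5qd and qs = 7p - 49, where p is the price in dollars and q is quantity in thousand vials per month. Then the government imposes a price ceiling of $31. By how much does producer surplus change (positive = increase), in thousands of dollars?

Rearranging demand gives qd = 311 - 2p. Equilibrium: 311 - 2p = 7p - 49, so 360 = 9p and p* = 40, q* = 231.
Because the ceiling (31) lies below the market-clearing price, it is binding.
At p = 31: qd = 311 - 2·31 = 249 and qs = 7·31 - 49 = 168.
Producer surplus without the control is ½ · (40 - 7) · 231 = 3811.5.
With the ceiling, producers sell 168 units at 31, so PS = ½ · (31 - 7) · 168 = 2016.
Change in producer surplus = 2016 - 3811.5 = -1795.5.

-1795.5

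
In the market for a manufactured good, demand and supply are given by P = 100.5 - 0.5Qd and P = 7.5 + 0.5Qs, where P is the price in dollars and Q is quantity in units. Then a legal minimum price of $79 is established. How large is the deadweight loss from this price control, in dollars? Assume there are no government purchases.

Rearranging demand gives Qd = 201 - 2P; rearranging supply gives Qs = 2P - 15. In a free market, 201 - 2P = 2P - 15 gives the equilibrium P* = 54, Q* = 93.
The floor of 79 is above the equilibrium price 54, so it binds.
At P = 79: Qd = 201 - 2·79 = 43 and Qs = 2·79 - 15 = 143.
Quantity traded falls to 43. At Q = 43 the demand price is (201 - 43)/2 = 79 and the supply price is (15 + 43)/2 = 29.
Deadweight loss = ½ · (79 - 29) · (93 - 43) = ½ · 50 · 50 = 1250.

1250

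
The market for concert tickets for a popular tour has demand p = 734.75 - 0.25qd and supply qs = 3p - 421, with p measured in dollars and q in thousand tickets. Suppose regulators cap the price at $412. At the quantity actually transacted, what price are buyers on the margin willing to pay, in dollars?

Rearranging demand gives qd = 2939 - 4p. Equilibrium: 2939 - 4p = 3p - 421, so 3360 = 7p and p* = 480, q* = 1019.
Because the ceiling (412) lies below the market-clearing price, it is binding.
At p = 412: qd = 2939 - 4·412 = 1291 and qs = 3·412 - 421 = 815.
Only 815 units reach the market. On the demand curve, the marginal buyer's willingness to pay at q = 815 is (2939 - 815)/4 = 531.

531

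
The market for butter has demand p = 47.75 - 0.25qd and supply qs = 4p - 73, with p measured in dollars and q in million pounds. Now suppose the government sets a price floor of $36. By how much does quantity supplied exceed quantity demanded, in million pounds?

Rearranging demand gives qd = 191 - 4p. Without the control the market clears where 191 - 4p = 4p - 73, i.e. p* = 33 and q* = 59.
Since 36 > 33, the floor is binding.
At p = 36: qd = 191 - 4·36 = 47 and qs = 4·36 - 73 = 71.
Surplus = qs - qd = 71 - 47 = 24.

24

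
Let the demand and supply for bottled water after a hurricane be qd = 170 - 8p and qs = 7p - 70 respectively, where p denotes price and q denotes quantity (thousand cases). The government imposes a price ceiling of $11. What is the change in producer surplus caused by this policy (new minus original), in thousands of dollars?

-122.5

Without the control the market clears where 170 - 8p = 7p - 70, i.e. p* = 16 and q* = 42.
Because the ceiling (11) lies below the market-clearing price, it is binding.
At p = 11: qd = 170 - 8·11 = 82 and qs = 7·11 - 70 = 7.
Producer surplus without the control is ½ · (16 - 10) · 42 = 126.
With the ceiling, producers sell 7 units at 11, so PS = ½ · (11 - 10) · 7 = 3.5.
Change in producer surplus = 3.5 - 126 = -122.5.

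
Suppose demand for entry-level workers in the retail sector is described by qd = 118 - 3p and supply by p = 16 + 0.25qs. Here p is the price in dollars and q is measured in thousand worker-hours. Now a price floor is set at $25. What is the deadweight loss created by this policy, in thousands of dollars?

Rearranging supply gives qs = 4p - 64. Setting quantity demanded equal to quantity supplied, 118 - 3p = 4p - 64, gives p* = 26 and q* = 40.
Since 25 is below p* = 26, the floor does not bind and the free-market outcome prevails.
Since the control does not bind, no trades are prevented and deadweight loss is zero.

0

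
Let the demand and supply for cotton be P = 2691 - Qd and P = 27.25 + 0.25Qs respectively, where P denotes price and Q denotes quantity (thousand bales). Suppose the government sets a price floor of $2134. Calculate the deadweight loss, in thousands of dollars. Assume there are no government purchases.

1548422.5

Rearranging demand gives Qd = 2691 - P; rearranging supply gives Qs = 4P - 109. Setting quantity demanded equal to quantity supplied, 2691 - P = 4P - 109, gives P* = 560 and Q* = 2131.
The floor of 2134 is above the equilibrium price 560, so it binds.
At P = 2134: Qd = 2691 - 2134 = 557 and Qs = 4·2134 - 109 = 8427.
Quantity traded falls to 557. At Q = 557 the demand price is 2691 - 557 = 2134 and the supply price is (109 + 557)/4 = 166.5.
Deadweight loss = ½ · (2134 - 166.5) · (2131 - 557) = ½ · 1967.5 · 1574 = 1548422.5.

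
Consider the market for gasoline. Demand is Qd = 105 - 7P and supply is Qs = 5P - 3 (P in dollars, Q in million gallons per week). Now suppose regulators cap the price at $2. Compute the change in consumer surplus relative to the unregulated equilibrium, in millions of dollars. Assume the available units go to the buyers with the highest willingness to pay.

Setting quantity demanded equal to quantity supplied, 105 - 7P = 5P - 3, gives P* = 9 and Q* = 42.
Because the ceiling (2) lies below the market-clearing price, it is binding.
At P = 2: Qd = 105 - 7·2 = 91 and Qs = 5·2 - 3 = 7.
Consumer surplus without the control is ½ · (15 - 9) · 42 = 126.
With the ceiling, 7 units are sold at 2 (assume they go to the highest-value buyers). The demand price at Q = 7 is 14, so CS = ½ · [(15 - 2) + (14 - 2)] · 7 = 87.5.
Change in consumer surplus = 87.5 - 126 = -38.5.

-38.5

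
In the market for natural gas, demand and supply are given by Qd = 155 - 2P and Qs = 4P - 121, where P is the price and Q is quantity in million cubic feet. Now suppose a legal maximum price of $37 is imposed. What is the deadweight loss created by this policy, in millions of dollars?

486

Setting quantity demanded equal to quantity supplied, 155 - 2P = 4P - 121, gives P* = 46 and Q* = 63.
The ceiling of 37 is below the equilibrium price 46, so it binds.
At P = 37: Qd = 155 - 2·37 = 81 and Qs = 4·37 - 121 = 27.
Quantity traded falls to 27. At Q = 27 the demand price is (155 - 27)/2 = 64 and the supply price is (121 + 27)/4 = 37.
Deadweight loss = ½ · (64 - 37) · (63 - 27) = ½ · 27 · 36 = 486.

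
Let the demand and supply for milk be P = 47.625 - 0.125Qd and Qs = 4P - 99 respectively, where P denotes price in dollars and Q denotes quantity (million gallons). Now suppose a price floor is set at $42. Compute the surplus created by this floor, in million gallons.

Rearranging demand gives Qd = 381 - 8P. Equilibrium: 381 - 8P = 4P - 99, so 480 = 12P and P* = 40, Q* = 61.
Because the floor (42) lies above the market-clearing price, it is binding.
At P = 42: Qd = 381 - 8·42 = 45 and Qs = 4·42 - 99 = 69.
Surplus = Qs - Qd = 69 - 45 = 24.

24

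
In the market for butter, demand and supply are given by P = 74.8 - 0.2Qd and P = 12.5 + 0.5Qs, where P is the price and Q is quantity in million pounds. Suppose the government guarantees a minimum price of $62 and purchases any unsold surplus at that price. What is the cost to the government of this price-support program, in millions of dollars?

2170

Rearranging demand gives Qd = 374 - 5P; rearranging supply gives Qs = 2P - 25. Equilibrium: 374 - 5P = 2P - 25, so 399 = 7P and P* = 57, Q* = 89.
Since 62 > 57, the floor is binding.
At P = 62: Qd = 374 - 5·62 = 64 and Qs = 2·62 - 25 = 99.
Surplus = Qs - Qd = 35.
Government expenditure = surplus × support price = 35 × 62 = 2170.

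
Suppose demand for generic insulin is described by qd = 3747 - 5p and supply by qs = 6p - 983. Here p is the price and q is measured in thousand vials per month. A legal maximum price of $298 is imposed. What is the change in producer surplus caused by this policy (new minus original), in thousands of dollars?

-158532

Without the control the market clears where 3747 - 5p = 6p - 983, i.e. p* = 430 and q* = 1597.
The ceiling of 298 is below the equilibrium price 430, so it binds.
At p = 298: qd = 3747 - 5·298 = 2257 and qs = 6·298 - 983 = 805.
Producer surplus without the control is ½ · (430 - 983/6) · 1597 = 2550409/12.
With the ceiling, producers sell 805 units at 298, so PS = ½ · (298 - 983/6) · 805 = 648025/12.
Change in producer surplus = 648025/12 - 2550409/12 = -158532.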